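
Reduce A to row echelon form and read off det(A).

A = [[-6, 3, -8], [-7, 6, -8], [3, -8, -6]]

Forward elimination:
R2 <- R2 - (7/6)*R1:  [   0  5/2  4/3 ]
R3 <- R3 - (-1/2)*R1:  [     0  -13/2    -10 ]
R3 <- R3 - (-13/5)*R2:  [      0       0  -98/15 ]
Upper-triangular form:
[ -6    3      -8 ]
[  0  5/2     4/3 ]
[  0    0  -98/15 ]
det(A) = (-1)^0 * (-6) * (5/2) * (-98/15) = 98  (0 row swaps -> sign +1)

det(A) = 98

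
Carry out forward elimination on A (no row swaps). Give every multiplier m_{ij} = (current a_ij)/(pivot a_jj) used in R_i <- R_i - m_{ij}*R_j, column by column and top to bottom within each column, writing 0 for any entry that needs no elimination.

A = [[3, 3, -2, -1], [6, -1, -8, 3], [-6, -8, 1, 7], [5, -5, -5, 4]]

multipliers: 2, -2, 5/3, 2/7, 10/7, -85/39

Forward elimination:
R2 <- R2 - (2)*R1:  [  0  -7  -4   5 ]
R3 <- R3 - (-2)*R1:  [  0  -2  -3   5 ]
R4 <- R4 - (5/3)*R1:  [    0   -10  -5/3  17/3 ]
R3 <- R3 - (2/7)*R2:  [     0      0  -13/7   25/7 ]
R4 <- R4 - (10/7)*R2:  [      0       0   85/21  -31/21 ]
R4 <- R4 - (-85/39)*R3:  [     0      0      0  82/13 ]
Multipliers (in order of application): m_{21} = 2, m_{31} = -2, m_{41} = 5/3, m_{32} = 2/7, m_{42} = 10/7, m_{43} = -85/39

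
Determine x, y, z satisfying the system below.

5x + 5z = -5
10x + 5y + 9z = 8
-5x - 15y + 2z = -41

(-3, 4, 2)

Forward elimination on [A|b]:
R2 <- R2 - (2)*R1:  [  0   5  -1  18 ]
R3 <- R3 - (-1)*R1:  [   0  -15    7  -46 ]
R3 <- R3 - (-3)*R2:  [ 0  0  4  8 ]
Row echelon form:
[ 5  0   5  |  -5 ]
[ 0  5  -1  |  18 ]
[ 0  0   4  |   8 ]
Back-substitution:
z = (8) / 4 = 2
y = (18 - (-1)*(2)) / 5 = 4
x = (-5 - (5)*(2)) / 5 = -3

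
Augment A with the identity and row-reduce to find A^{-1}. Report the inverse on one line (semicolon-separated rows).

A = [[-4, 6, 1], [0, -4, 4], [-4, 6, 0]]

inverse = [3/2 -3/8 -7/4; 1 -1/4 -1; 1 0 -1]

Gauss-Jordan on [A | I]:
R1 <- (1/-4)*R1:  [    1  -3/2  -1/4  |  -1/4     0     0 ]
R3 <- R3 - (-4)*R1:  [  0   0  -1  |  -1   0   1 ]
R2 <- (1/-4)*R2:  [    0     1    -1  |     0  -1/4     0 ]
R1 <- R1 - (-3/2)*R2:  [    1     0  -7/4  |  -1/4  -3/8     0 ]
R3 <- (1/-1)*R3:  [  0   0   1  |   1   0  -1 ]
R1 <- R1 - (-7/4)*R3:  [    1     0     0  |   3/2  -3/8  -7/4 ]
R2 <- R2 - (-1)*R3:  [    0     1     0  |     1  -1/4    -1 ]
Right block of [I | A^{-1}] is the inverse:
[ 3/2  -3/8  -7/4 ]
[   1  -1/4    -1 ]
[   1     0    -1 ]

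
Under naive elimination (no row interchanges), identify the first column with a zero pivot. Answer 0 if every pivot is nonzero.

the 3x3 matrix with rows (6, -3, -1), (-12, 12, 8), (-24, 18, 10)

first zero-pivot column = 3

Naive forward elimination:
R2 <- R2 - (-2)*R1:  [ 0  6  6 ]
R3 <- R3 - (-4)*R1:  [ 0  6  6 ]
R3 <- R3 - (1)*R2:  [ 0  0  0 ]
Matrix at this point:
[ 6  -3  -1 ]
[ 0   6   6 ]
[ 0   0   0 ]
Pivot entry (3,3) in the last row is zero and there are no rows below to swap with -> zero pivot in column 3 (A is singular).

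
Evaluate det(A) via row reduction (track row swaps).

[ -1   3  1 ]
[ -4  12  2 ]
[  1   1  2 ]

Forward elimination:
R2 <- R2 - (4)*R1:  [  0   0  -2 ]
R3 <- R3 - (-1)*R1:  [ 0  4  3 ]
R2 <-> R3   (pivot in column 2 was zero)
[ -1  3   1 ]
[  0  4   3 ]
[  0  0  -2 ]
Upper-triangular form:
[ -1  3   1 ]
[  0  4   3 ]
[  0  0  -2 ]
det(A) = (-1)^1 * (-1) * (4) * (-2) = -8  (1 row swap -> sign -1)

det(A) = -8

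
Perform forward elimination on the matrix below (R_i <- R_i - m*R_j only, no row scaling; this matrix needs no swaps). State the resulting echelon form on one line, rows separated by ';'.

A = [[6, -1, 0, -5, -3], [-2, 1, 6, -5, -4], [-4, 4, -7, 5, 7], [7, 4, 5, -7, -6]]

REF = [6 -1 0 -5 -3; 0 2/3 6 -20/3 -5; 0 0 -37 35 30; 0 0 0 416/37 385/148]

Forward elimination:
R2 <- R2 - (-1/3)*R1:  [     0    2/3      6  -20/3     -5 ]
R3 <- R3 - (-2/3)*R1:  [    0  10/3    -7   5/3     5 ]
R4 <- R4 - (7/6)*R1:  [    0  31/6     5  -7/6  -5/2 ]
R3 <- R3 - (5)*R2:  [   0    0  -37   35   30 ]
R4 <- R4 - (31/4)*R2:  [     0      0  -83/2  101/2  145/4 ]
R4 <- R4 - (83/74)*R3:  [       0        0        0   416/37  385/148 ]
Row echelon form:
[ 6   -1    0      -5       -3 ]
[ 0  2/3    6   -20/3       -5 ]
[ 0    0  -37      35       30 ]
[ 0    0    0  416/37  385/148 ]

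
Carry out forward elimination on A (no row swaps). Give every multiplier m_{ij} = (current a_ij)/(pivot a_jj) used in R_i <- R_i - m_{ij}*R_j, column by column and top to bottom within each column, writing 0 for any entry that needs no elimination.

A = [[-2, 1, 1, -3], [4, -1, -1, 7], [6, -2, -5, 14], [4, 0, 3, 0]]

multipliers: -2, -3, -2, 1, 2, -1

Forward elimination:
R2 <- R2 - (-2)*R1:  [ 0  1  1  1 ]
R3 <- R3 - (-3)*R1:  [  0   1  -2   5 ]
R4 <- R4 - (-2)*R1:  [  0   2   5  -6 ]
R3 <- R3 - (1)*R2:  [  0   0  -3   4 ]
R4 <- R4 - (2)*R2:  [  0   0   3  -8 ]
R4 <- R4 - (-1)*R3:  [  0   0   0  -4 ]
Multipliers (in order of application): m_{21} = -2, m_{31} = -3, m_{41} = -2, m_{32} = 1, m_{42} = 2, m_{43} = -1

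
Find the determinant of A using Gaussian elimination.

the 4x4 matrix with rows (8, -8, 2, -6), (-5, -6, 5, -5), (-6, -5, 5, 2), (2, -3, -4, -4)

det(A) = -2750

Forward elimination:
R2 <- R2 - (-5/8)*R1:  [     0    -11   25/4  -35/4 ]
R3 <- R3 - (-3/4)*R1:  [    0   -11  13/2  -5/2 ]
R4 <- R4 - (1/4)*R1:  [    0    -1  -9/2  -5/2 ]
R3 <- R3 - (1)*R2:  [    0     0   1/4  25/4 ]
R4 <- R4 - (1/11)*R2:  [       0        0  -223/44   -75/44 ]
R4 <- R4 - (-223/11)*R3:  [   0    0    0  125 ]
Upper-triangular form:
[ 8   -8     2     -6 ]
[ 0  -11  25/4  -35/4 ]
[ 0    0   1/4   25/4 ]
[ 0    0     0    125 ]
det(A) = (-1)^0 * (8) * (-11) * (1/4) * (125) = -2750  (0 row swaps -> sign +1)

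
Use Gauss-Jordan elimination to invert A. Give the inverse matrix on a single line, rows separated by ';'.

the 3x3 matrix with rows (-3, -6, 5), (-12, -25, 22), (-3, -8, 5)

inverse = [-17/4 5/6 7/12; 1/2 0 -1/2; -7/4 1/2 -1/4]

Gauss-Jordan on [A | I]:
R1 <- (1/-3)*R1:  [    1     2  -5/3  |  -1/3     0     0 ]
R2 <- R2 - (-12)*R1:  [  0  -1   2  |  -4   1   0 ]
R3 <- R3 - (-3)*R1:  [  0  -2   0  |  -1   0   1 ]
R2 <- (1/-1)*R2:  [  0   1  -2  |   4  -1   0 ]
R1 <- R1 - (2)*R2:  [     1      0    7/3  |  -25/3      2      0 ]
R3 <- R3 - (-2)*R2:  [  0   0  -4  |   7  -2   1 ]
R3 <- (1/-4)*R3:  [    0     0     1  |  -7/4   1/2  -1/4 ]
R1 <- R1 - (7/3)*R3:  [     1      0      0  |  -17/4    5/6   7/12 ]
R2 <- R2 - (-2)*R3:  [    0     1     0  |   1/2     0  -1/2 ]
Right block of [I | A^{-1}] is the inverse:
[ -17/4  5/6  7/12 ]
[   1/2    0  -1/2 ]
[  -7/4  1/2  -1/4 ]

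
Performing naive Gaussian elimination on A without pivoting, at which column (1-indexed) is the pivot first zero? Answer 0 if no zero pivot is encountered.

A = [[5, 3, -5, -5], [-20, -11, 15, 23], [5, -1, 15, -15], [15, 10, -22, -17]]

Naive forward elimination:
R2 <- R2 - (-4)*R1:  [  0   1  -5   3 ]
R3 <- R3 - (1)*R1:  [   0   -4   20  -10 ]
R4 <- R4 - (3)*R1:  [  0   1  -7  -2 ]
R3 <- R3 - (-4)*R2:  [ 0  0  0  2 ]
R4 <- R4 - (1)*R2:  [  0   0  -2  -5 ]
Matrix at this point:
[ 5  3  -5  -5 ]
[ 0  1  -5   3 ]
[ 0  0   0   2 ]
[ 0  0  -2  -5 ]
Pivot entry (3,3) is zero but row 4 has -2 in column 3 -> naive elimination stops; a row interchange (e.g. R3 <-> R4) would be required here.

first zero-pivot column = 3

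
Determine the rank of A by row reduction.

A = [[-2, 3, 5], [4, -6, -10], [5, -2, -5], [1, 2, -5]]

rank(A) = 3

Row reduction:
R2 <- R2 - (-2)*R1:  [ 0  0  0 ]
R3 <- R3 - (-5/2)*R1:  [    0  11/2  15/2 ]
R4 <- R4 - (-1/2)*R1:  [    0   7/2  -5/2 ]
R2 <-> R3   (pivot in column 2 was zero)
[ -2     3     5 ]
[  0  11/2  15/2 ]
[  0     0     0 ]
[  0   7/2  -5/2 ]
R4 <- R4 - (7/11)*R2:  [      0       0  -80/11 ]
R3 <-> R4   (pivot in column 3 was zero)
[ -2     3       5 ]
[  0  11/2    15/2 ]
[  0     0  -80/11 ]
[  0     0       0 ]
Row echelon form:
[ -2     3       5 ]
[  0  11/2    15/2 ]
[  0     0  -80/11 ]
[  0     0       0 ]
Nonzero rows / pivot columns: 3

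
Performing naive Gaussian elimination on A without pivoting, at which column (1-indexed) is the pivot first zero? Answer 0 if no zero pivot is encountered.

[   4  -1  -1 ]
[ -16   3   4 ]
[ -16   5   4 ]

first zero-pivot column = 3

Naive forward elimination:
R2 <- R2 - (-4)*R1:  [  0  -1   0 ]
R3 <- R3 - (-4)*R1:  [ 0  1  0 ]
R3 <- R3 - (-1)*R2:  [ 0  0  0 ]
Matrix at this point:
[ 4  -1  -1 ]
[ 0  -1   0 ]
[ 0   0   0 ]
Pivot entry (3,3) in the last row is zero and there are no rows below to swap with -> zero pivot in column 3 (A is singular).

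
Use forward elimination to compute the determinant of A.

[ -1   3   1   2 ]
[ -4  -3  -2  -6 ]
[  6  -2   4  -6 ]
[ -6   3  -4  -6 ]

Forward elimination:
R2 <- R2 - (4)*R1:  [   0  -15   -6  -14 ]
R3 <- R3 - (-6)*R1:  [  0  16  10   6 ]
R4 <- R4 - (6)*R1:  [   0  -15  -10  -18 ]
R3 <- R3 - (-16/15)*R2:  [       0        0     18/5  -134/15 ]
R4 <- R4 - (1)*R2:  [  0   0  -4  -4 ]
R4 <- R4 - (-10/9)*R3:  [       0        0        0  -376/27 ]
Upper-triangular form:
[ -1    3     1        2 ]
[  0  -15    -6      -14 ]
[  0    0  18/5  -134/15 ]
[  0    0     0  -376/27 ]
det(A) = (-1)^0 * (-1) * (-15) * (18/5) * (-376/27) = -752  (0 row swaps -> sign +1)

det(A) = -752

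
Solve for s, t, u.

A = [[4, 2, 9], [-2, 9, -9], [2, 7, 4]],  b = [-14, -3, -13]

Forward elimination on [A|b]:
R2 <- R2 - (-1/2)*R1:  [    0    10  -9/2   -10 ]
R3 <- R3 - (1/2)*R1:  [    0     6  -1/2    -6 ]
R3 <- R3 - (3/5)*R2:  [    0     0  11/5     0 ]
Row echelon form:
[ 4   2     9  |  -14 ]
[ 0  10  -9/2  |  -10 ]
[ 0   0  11/5  |    0 ]
Back-substitution:
u = (0) / (11/5) = 0
t = (-10 - (-9/2)*(0)) / 10 = -1
s = (-14 - (2)*(-1) - (9)*(0)) / 4 = -3

(-3, -1, 0)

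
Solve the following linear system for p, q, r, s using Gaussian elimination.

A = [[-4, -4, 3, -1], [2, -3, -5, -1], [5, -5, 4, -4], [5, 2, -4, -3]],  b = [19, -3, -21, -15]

(-5, 0, -1, -2)

Forward elimination on [A|b]:
R2 <- R2 - (-1/2)*R1:  [    0    -5  -7/2  -3/2  13/2 ]
R3 <- R3 - (-5/4)*R1:  [     0    -10   31/4  -21/4   11/4 ]
R4 <- R4 - (-5/4)*R1:  [     0     -3   -1/4  -17/4   35/4 ]
R3 <- R3 - (2)*R2:  [     0      0   59/4   -9/4  -41/4 ]
R4 <- R4 - (3/5)*R2:  [      0       0   37/20  -67/20   97/20 ]
R4 <- R4 - (37/295)*R3:  [       0        0        0  -181/59   362/59 ]
Row echelon form:
[ -4  -4     3       -1  |      19 ]
[  0  -5  -7/2     -3/2  |    13/2 ]
[  0   0  59/4     -9/4  |   -41/4 ]
[  0   0     0  -181/59  |  362/59 ]
Back-substitution:
s = (362/59) / (-181/59) = -2
r = (-41/4 - (-9/4)*(-2)) / (59/4) = -1
q = (13/2 - (-7/2)*(-1) - (-3/2)*(-2)) / -5 = 0
p = (19 - (-4)*(0) - (3)*(-1) - (-1)*(-2)) / -4 = -5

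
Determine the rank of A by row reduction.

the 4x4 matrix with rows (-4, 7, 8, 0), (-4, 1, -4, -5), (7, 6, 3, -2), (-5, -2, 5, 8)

Row reduction:
R2 <- R2 - (1)*R1:  [   0   -6  -12   -5 ]
R3 <- R3 - (-7/4)*R1:  [    0  73/4    17    -2 ]
R4 <- R4 - (5/4)*R1:  [     0  -43/4     -5      8 ]
R3 <- R3 - (-73/24)*R2:  [       0        0    -39/2  -413/24 ]
R4 <- R4 - (43/24)*R2:  [      0       0    33/2  407/24 ]
R4 <- R4 - (-11/13)*R3:  [      0       0       0  187/78 ]
Row echelon form:
[ -4   7      8        0 ]
[  0  -6    -12       -5 ]
[  0   0  -39/2  -413/24 ]
[  0   0      0   187/78 ]
Nonzero rows / pivot columns: 4

rank(A) = 4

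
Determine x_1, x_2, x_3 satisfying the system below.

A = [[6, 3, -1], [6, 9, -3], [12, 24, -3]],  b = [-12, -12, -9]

(-2, 1, 3)

Forward elimination on [A|b]:
R2 <- R2 - (1)*R1:  [  0   6  -2   0 ]
R3 <- R3 - (2)*R1:  [  0  18  -1  15 ]
R3 <- R3 - (3)*R2:  [  0   0   5  15 ]
Row echelon form:
[ 6  3  -1  |  -12 ]
[ 0  6  -2  |    0 ]
[ 0  0   5  |   15 ]
Back-substitution:
x_3 = (15) / 5 = 3
x_2 = (0 - (-2)*(3)) / 6 = 1
x_1 = (-12 - (3)*(1) - (-1)*(3)) / 6 = -2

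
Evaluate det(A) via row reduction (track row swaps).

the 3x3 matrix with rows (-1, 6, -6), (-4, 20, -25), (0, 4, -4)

Forward elimination:
R2 <- R2 - (4)*R1:  [  0  -4  -1 ]
R3 <- R3 - (-1)*R2:  [  0   0  -5 ]
Upper-triangular form:
[ -1   6  -6 ]
[  0  -4  -1 ]
[  0   0  -5 ]
det(A) = (-1)^0 * (-1) * (-4) * (-5) = -20  (0 row swaps -> sign +1)

det(A) = -20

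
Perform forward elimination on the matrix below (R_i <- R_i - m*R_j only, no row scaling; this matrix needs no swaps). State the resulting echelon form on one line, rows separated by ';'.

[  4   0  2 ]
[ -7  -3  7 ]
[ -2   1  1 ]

REF = [4 0 2; 0 -3 21/2; 0 0 11/2]

Forward elimination:
R2 <- R2 - (-7/4)*R1:  [    0    -3  21/2 ]
R3 <- R3 - (-1/2)*R1:  [ 0  1  2 ]
R3 <- R3 - (-1/3)*R2:  [    0     0  11/2 ]
Row echelon form:
[ 4   0     2 ]
[ 0  -3  21/2 ]
[ 0   0  11/2 ]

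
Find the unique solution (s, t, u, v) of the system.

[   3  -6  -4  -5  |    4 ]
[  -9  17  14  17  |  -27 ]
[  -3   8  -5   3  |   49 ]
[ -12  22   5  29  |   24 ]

(-1, 3, -5, -1)

Forward elimination on [A|b]:
R2 <- R2 - (-3)*R1:  [   0   -1    2    2  -15 ]
R3 <- R3 - (-1)*R1:  [  0   2  -9  -2  53 ]
R4 <- R4 - (-4)*R1:  [   0   -2  -11    9   40 ]
R3 <- R3 - (-2)*R2:  [  0   0  -5   2  23 ]
R4 <- R4 - (2)*R2:  [   0    0  -15    5   70 ]
R4 <- R4 - (3)*R3:  [  0   0   0  -1   1 ]
Row echelon form:
[ 3  -6  -4  -5  |    4 ]
[ 0  -1   2   2  |  -15 ]
[ 0   0  -5   2  |   23 ]
[ 0   0   0  -1  |    1 ]
Back-substitution:
v = (1) / -1 = -1
u = (23 - (2)*(-1)) / -5 = -5
t = (-15 - (2)*(-5) - (2)*(-1)) / -1 = 3
s = (4 - (-6)*(3) - (-4)*(-5) - (-5)*(-1)) / 3 = -1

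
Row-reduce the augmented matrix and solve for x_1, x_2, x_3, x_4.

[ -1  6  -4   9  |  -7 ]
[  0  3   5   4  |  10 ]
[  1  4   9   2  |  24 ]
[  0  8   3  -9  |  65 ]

Forward elimination on [A|b]:
R3 <- R3 - (-1)*R1:  [  0  10   5  11  17 ]
R3 <- R3 - (10/3)*R2:  [     0      0  -35/3   -7/3  -49/3 ]
R4 <- R4 - (8/3)*R2:  [     0      0  -31/3  -59/3  115/3 ]
R4 <- R4 - (31/35)*R3:  [     0      0      0  -88/5  264/5 ]
Row echelon form:
[ -1  6     -4      9  |     -7 ]
[  0  3      5      4  |     10 ]
[  0  0  -35/3   -7/3  |  -49/3 ]
[  0  0      0  -88/5  |  264/5 ]
Back-substitution:
x_4 = (264/5) / (-88/5) = -3
x_3 = (-49/3 - (-7/3)*(-3)) / (-35/3) = 2
x_2 = (10 - (5)*(2) - (4)*(-3)) / 3 = 4
x_1 = (-7 - (6)*(4) - (-4)*(2) - (9)*(-3)) / -1 = -4

(-4, 4, 2, -3)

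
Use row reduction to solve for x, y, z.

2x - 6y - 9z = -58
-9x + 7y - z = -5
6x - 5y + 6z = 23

(4, 5, 4)

Forward elimination on [A|b]:
R2 <- R2 - (-9/2)*R1:  [     0    -20  -83/2   -266 ]
R3 <- R3 - (3)*R1:  [   0   13   33  197 ]
R3 <- R3 - (-13/20)*R2:  [      0       0  241/40  241/10 ]
Row echelon form:
[ 2   -6      -9  |     -58 ]
[ 0  -20   -83/2  |    -266 ]
[ 0    0  241/40  |  241/10 ]
Back-substitution:
z = (241/10) / (241/40) = 4
y = (-266 - (-83/2)*(4)) / -20 = 5
x = (-58 - (-6)*(5) - (-9)*(4)) / 2 = 4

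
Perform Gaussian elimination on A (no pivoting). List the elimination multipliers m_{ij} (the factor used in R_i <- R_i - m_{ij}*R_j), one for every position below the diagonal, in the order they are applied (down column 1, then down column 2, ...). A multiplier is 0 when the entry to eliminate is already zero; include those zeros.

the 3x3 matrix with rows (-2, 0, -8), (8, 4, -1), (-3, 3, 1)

Forward elimination:
R2 <- R2 - (-4)*R1:  [   0    4  -33 ]
R3 <- R3 - (3/2)*R1:  [  0   3  13 ]
R3 <- R3 - (3/4)*R2:  [     0      0  151/4 ]
Multipliers (in order of application): m_{21} = -4, m_{31} = 3/2, m_{32} = 3/4

multipliers: -4, 3/2, 3/4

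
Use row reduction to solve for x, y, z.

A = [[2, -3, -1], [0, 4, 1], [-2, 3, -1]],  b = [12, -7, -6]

(3, -1, -3)

Forward elimination on [A|b]:
R3 <- R3 - (-1)*R1:  [  0   0  -2   6 ]
Row echelon form:
[ 2  -3  -1  |  12 ]
[ 0   4   1  |  -7 ]
[ 0   0  -2  |   6 ]
Back-substitution:
z = (6) / -2 = -3
y = (-7 - (1)*(-3)) / 4 = -1
x = (12 - (-3)*(-1) - (-1)*(-3)) / 2 = 3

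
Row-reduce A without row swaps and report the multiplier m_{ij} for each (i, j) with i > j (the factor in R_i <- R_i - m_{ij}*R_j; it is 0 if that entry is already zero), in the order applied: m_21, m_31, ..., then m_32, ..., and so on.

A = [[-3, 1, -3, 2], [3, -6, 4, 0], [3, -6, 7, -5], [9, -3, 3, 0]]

multipliers: -1, -1, -3, 1, 0, -2

Forward elimination:
R2 <- R2 - (-1)*R1:  [  0  -5   1   2 ]
R3 <- R3 - (-1)*R1:  [  0  -5   4  -3 ]
R4 <- R4 - (-3)*R1:  [  0   0  -6   6 ]
R3 <- R3 - (1)*R2:  [  0   0   3  -5 ]
R4: entry in column 2 is already 0 -> m_{42} = 0 (no row operation needed)
R4 <- R4 - (-2)*R3:  [  0   0   0  -4 ]
Multipliers (in order of application): m_{21} = -1, m_{31} = -1, m_{41} = -3, m_{32} = 1, m_{42} = 0, m_{43} = -2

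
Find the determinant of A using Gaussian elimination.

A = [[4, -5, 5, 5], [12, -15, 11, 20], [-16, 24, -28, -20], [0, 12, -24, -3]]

Forward elimination:
R2 <- R2 - (3)*R1:  [  0   0  -4   5 ]
R3 <- R3 - (-4)*R1:  [  0   4  -8   0 ]
R2 <-> R3   (pivot in column 2 was zero)
[ 4  -5    5   5 ]
[ 0   4   -8   0 ]
[ 0   0   -4   5 ]
[ 0  12  -24  -3 ]
R4 <- R4 - (3)*R2:  [  0   0   0  -3 ]
Upper-triangular form:
[ 4  -5   5   5 ]
[ 0   4  -8   0 ]
[ 0   0  -4   5 ]
[ 0   0   0  -3 ]
det(A) = (-1)^1 * (4) * (4) * (-4) * (-3) = -192  (1 row swap -> sign -1)

det(A) = -192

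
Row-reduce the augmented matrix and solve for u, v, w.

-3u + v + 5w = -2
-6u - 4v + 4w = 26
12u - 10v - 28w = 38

Forward elimination on [A|b]:
R2 <- R2 - (2)*R1:  [  0  -6  -6  30 ]
R3 <- R3 - (-4)*R1:  [  0  -6  -8  30 ]
R3 <- R3 - (1)*R2:  [  0   0  -2   0 ]
Row echelon form:
[ -3   1   5  |  -2 ]
[  0  -6  -6  |  30 ]
[  0   0  -2  |   0 ]
Back-substitution:
w = (0) / -2 = 0
v = (30 - (-6)*(0)) / -6 = -5
u = (-2 - (1)*(-5) - (5)*(0)) / -3 = -1

(-1, -5, 0)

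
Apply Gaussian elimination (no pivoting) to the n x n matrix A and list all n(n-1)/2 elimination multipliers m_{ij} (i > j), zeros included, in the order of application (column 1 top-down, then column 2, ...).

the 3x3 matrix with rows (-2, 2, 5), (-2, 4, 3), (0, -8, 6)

multipliers: 1, 0, -4

Forward elimination:
R2 <- R2 - (1)*R1:  [  0   2  -2 ]
R3: entry in column 1 is already 0 -> m_{31} = 0 (no row operation needed)
R3 <- R3 - (-4)*R2:  [  0   0  -2 ]
Multipliers (in order of application): m_{21} = 1, m_{31} = 0, m_{32} = -4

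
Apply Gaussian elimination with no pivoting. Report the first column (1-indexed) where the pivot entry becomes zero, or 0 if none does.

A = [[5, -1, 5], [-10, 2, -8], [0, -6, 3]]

Naive forward elimination:
R2 <- R2 - (-2)*R1:  [ 0  0  2 ]
Matrix at this point:
[ 5  -1  5 ]
[ 0   0  2 ]
[ 0  -6  3 ]
Pivot entry (2,2) is zero but row 3 has -6 in column 2 -> naive elimination stops; a row interchange (e.g. R2 <-> R3) would be required here.

first zero-pivot column = 2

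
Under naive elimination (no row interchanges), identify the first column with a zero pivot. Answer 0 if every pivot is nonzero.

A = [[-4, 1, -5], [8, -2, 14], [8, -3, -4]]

first zero-pivot column = 2

Naive forward elimination:
R2 <- R2 - (-2)*R1:  [ 0  0  4 ]
R3 <- R3 - (-2)*R1:  [   0   -1  -14 ]
Matrix at this point:
[ -4   1   -5 ]
[  0   0    4 ]
[  0  -1  -14 ]
Pivot entry (2,2) is zero but row 3 has -1 in column 2 -> naive elimination stops; a row interchange (e.g. R2 <-> R3) would be required here.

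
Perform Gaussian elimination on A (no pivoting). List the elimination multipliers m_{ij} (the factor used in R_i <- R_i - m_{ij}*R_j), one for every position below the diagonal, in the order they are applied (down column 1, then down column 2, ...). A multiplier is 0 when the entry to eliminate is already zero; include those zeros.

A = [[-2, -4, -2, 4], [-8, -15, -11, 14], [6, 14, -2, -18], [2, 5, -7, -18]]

Forward elimination:
R2 <- R2 - (4)*R1:  [  0   1  -3  -2 ]
R3 <- R3 - (-3)*R1:  [  0   2  -8  -6 ]
R4 <- R4 - (-1)*R1:  [   0    1   -9  -14 ]
R3 <- R3 - (2)*R2:  [  0   0  -2  -2 ]
R4 <- R4 - (1)*R2:  [   0    0   -6  -12 ]
R4 <- R4 - (3)*R3:  [  0   0   0  -6 ]
Multipliers (in order of application): m_{21} = 4, m_{31} = -3, m_{41} = -1, m_{32} = 2, m_{42} = 1, m_{43} = 3

multipliers: 4, -3, -1, 2, 1, 3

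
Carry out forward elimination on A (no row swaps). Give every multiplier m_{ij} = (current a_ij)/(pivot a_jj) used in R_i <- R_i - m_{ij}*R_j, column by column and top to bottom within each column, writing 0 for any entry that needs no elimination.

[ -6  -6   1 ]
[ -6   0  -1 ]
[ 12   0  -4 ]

Forward elimination:
R2 <- R2 - (1)*R1:  [  0   6  -2 ]
R3 <- R3 - (-2)*R1:  [   0  -12   -2 ]
R3 <- R3 - (-2)*R2:  [  0   0  -6 ]
Multipliers (in order of application): m_{21} = 1, m_{31} = -2, m_{32} = -2

multipliers: 1, -2, -2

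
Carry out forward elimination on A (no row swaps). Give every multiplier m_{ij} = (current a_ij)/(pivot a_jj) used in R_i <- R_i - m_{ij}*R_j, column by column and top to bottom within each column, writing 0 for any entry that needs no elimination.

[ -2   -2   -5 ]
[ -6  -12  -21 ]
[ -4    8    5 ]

Forward elimination:
R2 <- R2 - (3)*R1:  [  0  -6  -6 ]
R3 <- R3 - (2)*R1:  [  0  12  15 ]
R3 <- R3 - (-2)*R2:  [ 0  0  3 ]
Multipliers (in order of application): m_{21} = 3, m_{31} = 2, m_{32} = -2

multipliers: 3, 2, -2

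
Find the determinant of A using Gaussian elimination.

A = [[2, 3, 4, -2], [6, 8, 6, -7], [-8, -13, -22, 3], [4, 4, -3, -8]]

Forward elimination:
R2 <- R2 - (3)*R1:  [  0  -1  -6  -1 ]
R3 <- R3 - (-4)*R1:  [  0  -1  -6  -5 ]
R4 <- R4 - (2)*R1:  [   0   -2  -11   -4 ]
R3 <- R3 - (1)*R2:  [  0   0   0  -4 ]
R4 <- R4 - (2)*R2:  [  0   0   1  -2 ]
R3 <-> R4   (pivot in column 3 was zero)
[ 2   3   4  -2 ]
[ 0  -1  -6  -1 ]
[ 0   0   1  -2 ]
[ 0   0   0  -4 ]
Upper-triangular form:
[ 2   3   4  -2 ]
[ 0  -1  -6  -1 ]
[ 0   0   1  -2 ]
[ 0   0   0  -4 ]
det(A) = (-1)^1 * (2) * (-1) * (1) * (-4) = -8  (1 row swap -> sign -1)

det(A) = -8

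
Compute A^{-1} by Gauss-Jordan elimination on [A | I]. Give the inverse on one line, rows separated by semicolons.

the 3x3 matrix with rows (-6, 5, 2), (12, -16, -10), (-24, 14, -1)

Gauss-Jordan on [A | I]:
R1 <- (1/-6)*R1:  [    1  -5/6  -1/3  |  -1/6     0     0 ]
R2 <- R2 - (12)*R1:  [  0  -6  -6  |   2   1   0 ]
R3 <- R3 - (-24)*R1:  [  0  -6  -9  |  -4   0   1 ]
R2 <- (1/-6)*R2:  [    0     1     1  |  -1/3  -1/6     0 ]
R1 <- R1 - (-5/6)*R2:  [     1      0    1/2  |   -4/9  -5/36      0 ]
R3 <- R3 - (-6)*R2:  [  0   0  -3  |  -6  -1   1 ]
R3 <- (1/-3)*R3:  [    0     0     1  |     2   1/3  -1/3 ]
R1 <- R1 - (1/2)*R3:  [      1       0       0  |   -13/9  -11/36     1/6 ]
R2 <- R2 - (1)*R3:  [    0     1     0  |  -7/3  -1/2   1/3 ]
Right block of [I | A^{-1}] is the inverse:
[ -13/9  -11/36   1/6 ]
[  -7/3    -1/2   1/3 ]
[     2     1/3  -1/3 ]

inverse = [-13/9 -11/36 1/6; -7/3 -1/2 1/3; 2 1/3 -1/3]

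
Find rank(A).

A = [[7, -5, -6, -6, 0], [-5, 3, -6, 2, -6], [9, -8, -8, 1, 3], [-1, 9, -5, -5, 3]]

rank(A) = 4

Row reduction:
R2 <- R2 - (-5/7)*R1:  [     0   -4/7  -72/7  -16/7     -6 ]
R3 <- R3 - (9/7)*R1:  [     0  -11/7   -2/7   61/7      3 ]
R4 <- R4 - (-1/7)*R1:  [     0   58/7  -41/7  -41/7      3 ]
R3 <- R3 - (11/4)*R2:  [    0     0    28    15  39/2 ]
R4 <- R4 - (-29/2)*R2:  [    0     0  -155   -39   -84 ]
R4 <- R4 - (-155/28)*R3:  [       0        0        0  1233/28  1341/56 ]
Row echelon form:
[ 7    -5     -6       -6        0 ]
[ 0  -4/7  -72/7    -16/7       -6 ]
[ 0     0     28       15     39/2 ]
[ 0     0      0  1233/28  1341/56 ]
Nonzero rows / pivot columns: 4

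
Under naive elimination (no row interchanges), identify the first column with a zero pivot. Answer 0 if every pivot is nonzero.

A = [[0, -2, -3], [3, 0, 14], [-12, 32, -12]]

Naive forward elimination:
Pivot entry (1,1) is zero but row 2 has 3 in column 1 -> naive elimination stops; a row interchange (e.g. R1 <-> R2) would be required here.

first zero-pivot column = 1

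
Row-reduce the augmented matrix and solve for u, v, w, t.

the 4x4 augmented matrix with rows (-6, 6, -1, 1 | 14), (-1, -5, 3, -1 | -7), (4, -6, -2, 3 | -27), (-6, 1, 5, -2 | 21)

(1, 4, 5, 1)

Forward elimination on [A|b]:
R2 <- R2 - (1/6)*R1:  [     0     -6   19/6   -7/6  -28/3 ]
R3 <- R3 - (-2/3)*R1:  [     0     -2   -8/3   11/3  -53/3 ]
R4 <- R4 - (1)*R1:  [  0  -5   6  -3   7 ]
R3 <- R3 - (1/3)*R2:  [      0       0  -67/18   73/18  -131/9 ]
R4 <- R4 - (5/6)*R2:  [      0       0  121/36  -73/36   133/9 ]
R4 <- R4 - (-121/134)*R3:  [       0        0        0  219/134  219/134 ]
Row echelon form:
[ -6   6      -1        1  |       14 ]
[  0  -6    19/6     -7/6  |    -28/3 ]
[  0   0  -67/18    73/18  |   -131/9 ]
[  0   0       0  219/134  |  219/134 ]
Back-substitution:
t = (219/134) / (219/134) = 1
w = (-131/9 - (73/18)*(1)) / (-67/18) = 5
v = (-28/3 - (19/6)*(5) - (-7/6)*(1)) / -6 = 4
u = (14 - (6)*(4) - (-1)*(5) - (1)*(1)) / -6 = 1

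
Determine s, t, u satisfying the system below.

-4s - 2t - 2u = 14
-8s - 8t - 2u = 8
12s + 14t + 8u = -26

(-3, 3, -4)

Forward elimination on [A|b]:
R2 <- R2 - (2)*R1:  [   0   -4    2  -20 ]
R3 <- R3 - (-3)*R1:  [  0   8   2  16 ]
R3 <- R3 - (-2)*R2:  [   0    0    6  -24 ]
Row echelon form:
[ -4  -2  -2  |   14 ]
[  0  -4   2  |  -20 ]
[  0   0   6  |  -24 ]
Back-substitution:
u = (-24) / 6 = -4
t = (-20 - (2)*(-4)) / -4 = 3
s = (14 - (-2)*(3) - (-2)*(-4)) / -4 = -3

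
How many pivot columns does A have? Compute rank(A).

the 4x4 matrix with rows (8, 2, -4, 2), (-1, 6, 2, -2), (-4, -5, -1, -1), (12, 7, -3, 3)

Row reduction:
R2 <- R2 - (-1/8)*R1:  [    0  25/4   3/2  -7/4 ]
R3 <- R3 - (-1/2)*R1:  [  0  -4  -3   0 ]
R4 <- R4 - (3/2)*R1:  [ 0  4  3  0 ]
R3 <- R3 - (-16/25)*R2:  [      0       0  -51/25  -28/25 ]
R4 <- R4 - (16/25)*R2:  [     0      0  51/25  28/25 ]
R4 <- R4 - (-1)*R3:  [ 0  0  0  0 ]
Row echelon form:
[ 8     2      -4       2 ]
[ 0  25/4     3/2    -7/4 ]
[ 0     0  -51/25  -28/25 ]
[ 0     0       0       0 ]
Nonzero rows / pivot columns: 3

rank(A) = 3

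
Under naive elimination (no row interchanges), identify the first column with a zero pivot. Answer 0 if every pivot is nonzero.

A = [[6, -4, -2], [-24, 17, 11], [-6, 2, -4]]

Naive forward elimination:
R2 <- R2 - (-4)*R1:  [ 0  1  3 ]
R3 <- R3 - (-1)*R1:  [  0  -2  -6 ]
R3 <- R3 - (-2)*R2:  [ 0  0  0 ]
Matrix at this point:
[ 6  -4  -2 ]
[ 0   1   3 ]
[ 0   0   0 ]
Pivot entry (3,3) in the last row is zero and there are no rows below to swap with -> zero pivot in column 3 (A is singular).

first zero-pivot column = 3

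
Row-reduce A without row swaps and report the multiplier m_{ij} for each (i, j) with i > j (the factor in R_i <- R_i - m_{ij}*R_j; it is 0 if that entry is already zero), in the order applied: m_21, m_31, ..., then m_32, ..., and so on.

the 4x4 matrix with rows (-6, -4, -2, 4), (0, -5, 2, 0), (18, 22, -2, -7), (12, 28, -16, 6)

multipliers: 0, -3, -2, -2, -4, 3

Forward elimination:
R2: entry in column 1 is already 0 -> m_{21} = 0 (no row operation needed)
R3 <- R3 - (-3)*R1:  [  0  10  -8   5 ]
R4 <- R4 - (-2)*R1:  [   0   20  -20   14 ]
R3 <- R3 - (-2)*R2:  [  0   0  -4   5 ]
R4 <- R4 - (-4)*R2:  [   0    0  -12   14 ]
R4 <- R4 - (3)*R3:  [  0   0   0  -1 ]
Multipliers (in order of application): m_{21} = 0, m_{31} = -3, m_{41} = -2, m_{32} = -2, m_{42} = -4, m_{43} = 3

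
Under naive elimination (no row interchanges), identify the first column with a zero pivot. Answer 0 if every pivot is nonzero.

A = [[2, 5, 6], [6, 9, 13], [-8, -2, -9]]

Naive forward elimination:
R2 <- R2 - (3)*R1:  [  0  -6  -5 ]
R3 <- R3 - (-4)*R1:  [  0  18  15 ]
R3 <- R3 - (-3)*R2:  [ 0  0  0 ]
Matrix at this point:
[ 2   5   6 ]
[ 0  -6  -5 ]
[ 0   0   0 ]
Pivot entry (3,3) in the last row is zero and there are no rows below to swap with -> zero pivot in column 3 (A is singular).

first zero-pivot column = 3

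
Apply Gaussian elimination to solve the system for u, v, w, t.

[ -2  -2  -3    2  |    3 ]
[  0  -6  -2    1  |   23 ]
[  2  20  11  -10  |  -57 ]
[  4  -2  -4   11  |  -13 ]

Forward elimination on [A|b]:
R3 <- R3 - (-1)*R1:  [   0   18    8   -8  -54 ]
R4 <- R4 - (-2)*R1:  [   0   -6  -10   15   -7 ]
R3 <- R3 - (-3)*R2:  [  0   0   2  -5  15 ]
R4 <- R4 - (1)*R2:  [   0    0   -8   14  -30 ]
R4 <- R4 - (-4)*R3:  [  0   0   0  -6  30 ]
Row echelon form:
[ -2  -2  -3   2  |   3 ]
[  0  -6  -2   1  |  23 ]
[  0   0   2  -5  |  15 ]
[  0   0   0  -6  |  30 ]
Back-substitution:
t = (30) / -6 = -5
w = (15 - (-5)*(-5)) / 2 = -5
v = (23 - (-2)*(-5) - (1)*(-5)) / -6 = -3
u = (3 - (-2)*(-3) - (-3)*(-5) - (2)*(-5)) / -2 = 4

(4, -3, -5, -5)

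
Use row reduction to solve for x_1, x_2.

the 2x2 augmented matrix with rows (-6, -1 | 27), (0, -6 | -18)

(-5, 3)

Forward elimination on [A|b]:
Row echelon form:
[ -6  -1  |   27 ]
[  0  -6  |  -18 ]
Back-substitution:
x_2 = (-18) / -6 = 3
x_1 = (27 - (-1)*(3)) / -6 = -5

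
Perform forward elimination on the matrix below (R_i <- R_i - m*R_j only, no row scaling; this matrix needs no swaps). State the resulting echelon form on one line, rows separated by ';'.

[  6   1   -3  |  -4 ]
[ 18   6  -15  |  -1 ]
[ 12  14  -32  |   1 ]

Forward elimination:
R2 <- R2 - (3)*R1:  [  0   3  -6  11 ]
R3 <- R3 - (2)*R1:  [   0   12  -26    9 ]
R3 <- R3 - (4)*R2:  [   0    0   -2  -35 ]
Row echelon form:
[ 6  1  -3  |   -4 ]
[ 0  3  -6  |   11 ]
[ 0  0  -2  |  -35 ]

REF = [6 1 -3 -4; 0 3 -6 11; 0 0 -2 -35]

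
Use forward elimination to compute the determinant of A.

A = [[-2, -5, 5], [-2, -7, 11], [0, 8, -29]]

det(A) = -20

Forward elimination:
R2 <- R2 - (1)*R1:  [  0  -2   6 ]
R3 <- R3 - (-4)*R2:  [  0   0  -5 ]
Upper-triangular form:
[ -2  -5   5 ]
[  0  -2   6 ]
[  0   0  -5 ]
det(A) = (-1)^0 * (-2) * (-2) * (-5) = -20  (0 row swaps -> sign +1)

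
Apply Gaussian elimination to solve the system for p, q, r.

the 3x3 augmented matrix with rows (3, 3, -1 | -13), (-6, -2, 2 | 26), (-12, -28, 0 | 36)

(-3, 0, 4)

Forward elimination on [A|b]:
R2 <- R2 - (-2)*R1:  [ 0  4  0  0 ]
R3 <- R3 - (-4)*R1:  [   0  -16   -4  -16 ]
R3 <- R3 - (-4)*R2:  [   0    0   -4  -16 ]
Row echelon form:
[ 3  3  -1  |  -13 ]
[ 0  4   0  |    0 ]
[ 0  0  -4  |  -16 ]
Back-substitution:
r = (-16) / -4 = 4
q = (0) / 4 = 0
p = (-13 - (3)*(0) - (-1)*(4)) / 3 = -3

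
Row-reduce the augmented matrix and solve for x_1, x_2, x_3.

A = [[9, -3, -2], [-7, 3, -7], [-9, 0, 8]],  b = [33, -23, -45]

(5, 4, 0)

Forward elimination on [A|b]:
R2 <- R2 - (-7/9)*R1:  [     0    2/3  -77/9    8/3 ]
R3 <- R3 - (-1)*R1:  [   0   -3    6  -12 ]
R3 <- R3 - (-9/2)*R2:  [     0      0  -65/2      0 ]
Row echelon form:
[ 9   -3     -2  |   33 ]
[ 0  2/3  -77/9  |  8/3 ]
[ 0    0  -65/2  |    0 ]
Back-substitution:
x_3 = (0) / (-65/2) = 0
x_2 = (8/3 - (-77/9)*(0)) / (2/3) = 4
x_1 = (33 - (-3)*(4) - (-2)*(0)) / 9 = 5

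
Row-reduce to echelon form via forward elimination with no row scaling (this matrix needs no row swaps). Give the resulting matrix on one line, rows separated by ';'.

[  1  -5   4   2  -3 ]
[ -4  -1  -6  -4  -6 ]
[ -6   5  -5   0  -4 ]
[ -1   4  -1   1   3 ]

REF = [1 -5 4 2 -3; 0 -21 10 4 -18; 0 0 149/21 152/21 -4/7; 0 0 0 35/149 158/149]

Forward elimination:
R2 <- R2 - (-4)*R1:  [   0  -21   10    4  -18 ]
R3 <- R3 - (-6)*R1:  [   0  -25   19   12  -22 ]
R4 <- R4 - (-1)*R1:  [  0  -1   3   3   0 ]
R3 <- R3 - (25/21)*R2:  [      0       0  149/21  152/21    -4/7 ]
R4 <- R4 - (1/21)*R2:  [     0      0  53/21  59/21    6/7 ]
R4 <- R4 - (53/149)*R3:  [       0        0        0   35/149  158/149 ]
Row echelon form:
[ 1   -5       4       2       -3 ]
[ 0  -21      10       4      -18 ]
[ 0    0  149/21  152/21     -4/7 ]
[ 0    0       0  35/149  158/149 ]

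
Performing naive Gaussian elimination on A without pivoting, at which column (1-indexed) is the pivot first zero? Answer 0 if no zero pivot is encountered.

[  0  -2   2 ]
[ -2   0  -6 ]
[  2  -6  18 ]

first zero-pivot column = 1

Naive forward elimination:
Pivot entry (1,1) is zero but row 2 has -2 in column 1 -> naive elimination stops; a row interchange (e.g. R1 <-> R2) would be required here.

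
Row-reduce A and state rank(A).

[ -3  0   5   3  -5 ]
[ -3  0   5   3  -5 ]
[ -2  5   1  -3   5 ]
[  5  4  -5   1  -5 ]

rank(A) = 3

Row reduction:
R2 <- R2 - (1)*R1:  [ 0  0  0  0  0 ]
R3 <- R3 - (2/3)*R1:  [    0     5  -7/3    -5  25/3 ]
R4 <- R4 - (-5/3)*R1:  [     0      4   10/3      6  -40/3 ]
R2 <-> R3   (pivot in column 2 was zero)
[ -3  0     5   3     -5 ]
[  0  5  -7/3  -5   25/3 ]
[  0  0     0   0      0 ]
[  0  4  10/3   6  -40/3 ]
R4 <- R4 - (4/5)*R2:  [    0     0  26/5    10   -20 ]
R3 <-> R4   (pivot in column 3 was zero)
[ -3  0     5   3    -5 ]
[  0  5  -7/3  -5  25/3 ]
[  0  0  26/5  10   -20 ]
[  0  0     0   0     0 ]
Row echelon form:
[ -3  0     5   3    -5 ]
[  0  5  -7/3  -5  25/3 ]
[  0  0  26/5  10   -20 ]
[  0  0     0   0     0 ]
Nonzero rows / pivot columns: 3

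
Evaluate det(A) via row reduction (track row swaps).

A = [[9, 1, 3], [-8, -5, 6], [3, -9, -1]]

det(A) = 802

Forward elimination:
R2 <- R2 - (-8/9)*R1:  [     0  -37/9   26/3 ]
R3 <- R3 - (1/3)*R1:  [     0  -28/3     -2 ]
R3 <- R3 - (84/37)*R2:  [       0        0  -802/37 ]
Upper-triangular form:
[ 9      1        3 ]
[ 0  -37/9     26/3 ]
[ 0      0  -802/37 ]
det(A) = (-1)^0 * (9) * (-37/9) * (-802/37) = 802  (0 row swaps -> sign +1)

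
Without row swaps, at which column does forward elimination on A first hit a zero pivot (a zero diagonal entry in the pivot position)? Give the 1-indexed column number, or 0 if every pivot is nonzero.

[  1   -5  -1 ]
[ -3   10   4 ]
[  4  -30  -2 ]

Naive forward elimination:
R2 <- R2 - (-3)*R1:  [  0  -5   1 ]
R3 <- R3 - (4)*R1:  [   0  -10    2 ]
R3 <- R3 - (2)*R2:  [ 0  0  0 ]
Matrix at this point:
[ 1  -5  -1 ]
[ 0  -5   1 ]
[ 0   0   0 ]
Pivot entry (3,3) in the last row is zero and there are no rows below to swap with -> zero pivot in column 3 (A is singular).

first zero-pivot column = 3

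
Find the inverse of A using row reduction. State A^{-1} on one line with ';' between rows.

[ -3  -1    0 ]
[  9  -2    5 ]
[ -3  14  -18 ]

inverse = [34/45 2/5 1/9; -49/15 -6/5 -1/3; -8/3 -1 -1/3]

Gauss-Jordan on [A | I]:
R1 <- (1/-3)*R1:  [    1   1/3     0  |  -1/3     0     0 ]
R2 <- R2 - (9)*R1:  [  0  -5   5  |   3   1   0 ]
R3 <- R3 - (-3)*R1:  [   0   15  -18  |   -1    0    1 ]
R2 <- (1/-5)*R2:  [    0     1    -1  |  -3/5  -1/5     0 ]
R1 <- R1 - (1/3)*R2:  [     1      0    1/3  |  -2/15   1/15      0 ]
R3 <- R3 - (15)*R2:  [  0   0  -3  |   8   3   1 ]
R3 <- (1/-3)*R3:  [    0     0     1  |  -8/3    -1  -1/3 ]
R1 <- R1 - (1/3)*R3:  [     1      0      0  |  34/45    2/5    1/9 ]
R2 <- R2 - (-1)*R3:  [      0       1       0  |  -49/15    -6/5    -1/3 ]
Right block of [I | A^{-1}] is the inverse:
[  34/45   2/5   1/9 ]
[ -49/15  -6/5  -1/3 ]
[   -8/3    -1  -1/3 ]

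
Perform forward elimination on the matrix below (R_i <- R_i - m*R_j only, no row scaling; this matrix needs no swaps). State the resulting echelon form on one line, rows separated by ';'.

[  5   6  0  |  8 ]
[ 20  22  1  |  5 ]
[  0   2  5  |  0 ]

REF = [5 6 0 8; 0 -2 1 -27; 0 0 6 -27]

Forward elimination:
R2 <- R2 - (4)*R1:  [   0   -2    1  -27 ]
R3 <- R3 - (-1)*R2:  [   0    0    6  -27 ]
Row echelon form:
[ 5   6  0  |    8 ]
[ 0  -2  1  |  -27 ]
[ 0   0  6  |  -27 ]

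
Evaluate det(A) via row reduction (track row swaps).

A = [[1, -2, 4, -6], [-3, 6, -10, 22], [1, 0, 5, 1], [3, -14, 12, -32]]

det(A) = -24

Forward elimination:
R2 <- R2 - (-3)*R1:  [ 0  0  2  4 ]
R3 <- R3 - (1)*R1:  [ 0  2  1  7 ]
R4 <- R4 - (3)*R1:  [   0   -8    0  -14 ]
R2 <-> R3   (pivot in column 2 was zero)
[ 1  -2  4   -6 ]
[ 0   2  1    7 ]
[ 0   0  2    4 ]
[ 0  -8  0  -14 ]
R4 <- R4 - (-4)*R2:  [  0   0   4  14 ]
R4 <- R4 - (2)*R3:  [ 0  0  0  6 ]
Upper-triangular form:
[ 1  -2  4  -6 ]
[ 0   2  1   7 ]
[ 0   0  2   4 ]
[ 0   0  0   6 ]
det(A) = (-1)^1 * (1) * (2) * (2) * (6) = -24  (1 row swap -> sign -1)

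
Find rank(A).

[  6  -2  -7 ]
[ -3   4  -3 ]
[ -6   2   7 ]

Row reduction:
R2 <- R2 - (-1/2)*R1:  [     0      3  -13/2 ]
R3 <- R3 - (-1)*R1:  [ 0  0  0 ]
Row echelon form:
[ 6  -2     -7 ]
[ 0   3  -13/2 ]
[ 0   0      0 ]
Nonzero rows / pivot columns: 2

rank(A) = 2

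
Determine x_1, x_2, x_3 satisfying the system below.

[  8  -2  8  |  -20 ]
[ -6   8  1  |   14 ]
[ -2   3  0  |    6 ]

Forward elimination on [A|b]:
R2 <- R2 - (-3/4)*R1:  [    0  13/2     7    -1 ]
R3 <- R3 - (-1/4)*R1:  [   0  5/2    2    1 ]
R3 <- R3 - (5/13)*R2:  [     0      0  -9/13  18/13 ]
Row echelon form:
[ 8    -2      8  |    -20 ]
[ 0  13/2      7  |     -1 ]
[ 0     0  -9/13  |  18/13 ]
Back-substitution:
x_3 = (18/13) / (-9/13) = -2
x_2 = (-1 - (7)*(-2)) / (13/2) = 2
x_1 = (-20 - (-2)*(2) - (8)*(-2)) / 8 = 0

(0, 2, -2)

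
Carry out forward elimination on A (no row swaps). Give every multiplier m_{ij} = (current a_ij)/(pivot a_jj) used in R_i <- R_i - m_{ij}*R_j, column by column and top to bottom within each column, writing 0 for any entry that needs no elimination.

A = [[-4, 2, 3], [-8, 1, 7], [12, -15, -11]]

multipliers: 2, -3, 3

Forward elimination:
R2 <- R2 - (2)*R1:  [  0  -3   1 ]
R3 <- R3 - (-3)*R1:  [  0  -9  -2 ]
R3 <- R3 - (3)*R2:  [  0   0  -5 ]
Multipliers (in order of application): m_{21} = 2, m_{31} = -3, m_{32} = 3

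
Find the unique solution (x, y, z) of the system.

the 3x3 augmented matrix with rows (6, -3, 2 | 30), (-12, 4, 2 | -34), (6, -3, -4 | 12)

(2, -4, 3)

Forward elimination on [A|b]:
R2 <- R2 - (-2)*R1:  [  0  -2   6  26 ]
R3 <- R3 - (1)*R1:  [   0    0   -6  -18 ]
Row echelon form:
[ 6  -3   2  |   30 ]
[ 0  -2   6  |   26 ]
[ 0   0  -6  |  -18 ]
Back-substitution:
z = (-18) / -6 = 3
y = (26 - (6)*(3)) / -2 = -4
x = (30 - (-3)*(-4) - (2)*(3)) / 6 = 2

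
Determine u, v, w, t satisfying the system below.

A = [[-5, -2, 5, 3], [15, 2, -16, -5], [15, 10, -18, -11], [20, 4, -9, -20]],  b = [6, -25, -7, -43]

(-3, 2, -1, 0)

Forward elimination on [A|b]:
R2 <- R2 - (-3)*R1:  [  0  -4  -1   4  -7 ]
R3 <- R3 - (-3)*R1:  [  0   4  -3  -2  11 ]
R4 <- R4 - (-4)*R1:  [   0   -4   11   -8  -19 ]
R3 <- R3 - (-1)*R2:  [  0   0  -4   2   4 ]
R4 <- R4 - (1)*R2:  [   0    0   12  -12  -12 ]
R4 <- R4 - (-3)*R3:  [  0   0   0  -6   0 ]
Row echelon form:
[ -5  -2   5   3  |   6 ]
[  0  -4  -1   4  |  -7 ]
[  0   0  -4   2  |   4 ]
[  0   0   0  -6  |   0 ]
Back-substitution:
t = (0) / -6 = 0
w = (4 - (2)*(0)) / -4 = -1
v = (-7 - (-1)*(-1) - (4)*(0)) / -4 = 2
u = (6 - (-2)*(2) - (5)*(-1) - (3)*(0)) / -5 = -3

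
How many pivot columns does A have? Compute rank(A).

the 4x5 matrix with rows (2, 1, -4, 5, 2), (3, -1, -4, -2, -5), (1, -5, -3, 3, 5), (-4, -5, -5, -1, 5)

rank(A) = 4

Row reduction:
R2 <- R2 - (3/2)*R1:  [     0   -5/2      2  -19/2     -8 ]
R3 <- R3 - (1/2)*R1:  [     0  -11/2     -1    1/2      4 ]
R4 <- R4 - (-2)*R1:  [   0   -3  -13    9    9 ]
R3 <- R3 - (11/5)*R2:  [     0      0  -27/5  107/5  108/5 ]
R4 <- R4 - (6/5)*R2:  [     0      0  -77/5  102/5   93/5 ]
R4 <- R4 - (77/27)*R3:  [        0         0         0  -1097/27       -43 ]
Row echelon form:
[ 2     1     -4         5      2 ]
[ 0  -5/2      2     -19/2     -8 ]
[ 0     0  -27/5     107/5  108/5 ]
[ 0     0      0  -1097/27    -43 ]
Nonzero rows / pivot columns: 4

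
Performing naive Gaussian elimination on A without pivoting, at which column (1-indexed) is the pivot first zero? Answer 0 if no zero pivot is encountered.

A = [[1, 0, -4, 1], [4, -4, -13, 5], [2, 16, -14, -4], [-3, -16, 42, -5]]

first zero-pivot column = 4

Naive forward elimination:
R2 <- R2 - (4)*R1:  [  0  -4   3   1 ]
R3 <- R3 - (2)*R1:  [  0  16  -6  -6 ]
R4 <- R4 - (-3)*R1:  [   0  -16   30   -2 ]
R3 <- R3 - (-4)*R2:  [  0   0   6  -2 ]
R4 <- R4 - (4)*R2:  [  0   0  18  -6 ]
R4 <- R4 - (3)*R3:  [ 0  0  0  0 ]
Matrix at this point:
[ 1   0  -4   1 ]
[ 0  -4   3   1 ]
[ 0   0   6  -2 ]
[ 0   0   0   0 ]
Pivot entry (4,4) in the last row is zero and there are no rows below to swap with -> zero pivot in column 4 (A is singular).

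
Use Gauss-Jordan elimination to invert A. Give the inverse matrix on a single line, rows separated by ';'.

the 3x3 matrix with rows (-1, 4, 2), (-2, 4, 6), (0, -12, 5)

inverse = [-23 11 -4; -5/2 5/4 -1/2; -6 3 -1]

Gauss-Jordan on [A | I]:
R1 <- (1/-1)*R1:  [  1  -4  -2  |  -1   0   0 ]
R2 <- R2 - (-2)*R1:  [  0  -4   2  |  -2   1   0 ]
R2 <- (1/-4)*R2:  [    0     1  -1/2  |   1/2  -1/4     0 ]
R1 <- R1 - (-4)*R2:  [  1   0  -4  |   1  -1   0 ]
R3 <- R3 - (-12)*R2:  [  0   0  -1  |   6  -3   1 ]
R3 <- (1/-1)*R3:  [  0   0   1  |  -6   3  -1 ]
R1 <- R1 - (-4)*R3:  [   1    0    0  |  -23   11   -4 ]
R2 <- R2 - (-1/2)*R3:  [    0     1     0  |  -5/2   5/4  -1/2 ]
Right block of [I | A^{-1}] is the inverse:
[  -23   11    -4 ]
[ -5/2  5/4  -1/2 ]
[   -6    3    -1 ]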